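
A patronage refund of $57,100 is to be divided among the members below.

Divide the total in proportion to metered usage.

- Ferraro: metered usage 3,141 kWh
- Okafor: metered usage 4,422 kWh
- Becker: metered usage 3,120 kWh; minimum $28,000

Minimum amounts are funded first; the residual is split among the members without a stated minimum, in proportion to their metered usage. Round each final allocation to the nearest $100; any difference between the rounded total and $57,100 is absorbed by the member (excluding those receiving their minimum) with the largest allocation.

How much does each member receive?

Minimums first: Becker $28,000. Remaining pool $29,100.
Remaining pool split over remaining metered usage 7,563: Ferraro 12,085.56 → $12,100; Okafor 17,014.44 → $17,000.

Ferraro: $12,100 · Okafor: $17,000 · Becker: $28,000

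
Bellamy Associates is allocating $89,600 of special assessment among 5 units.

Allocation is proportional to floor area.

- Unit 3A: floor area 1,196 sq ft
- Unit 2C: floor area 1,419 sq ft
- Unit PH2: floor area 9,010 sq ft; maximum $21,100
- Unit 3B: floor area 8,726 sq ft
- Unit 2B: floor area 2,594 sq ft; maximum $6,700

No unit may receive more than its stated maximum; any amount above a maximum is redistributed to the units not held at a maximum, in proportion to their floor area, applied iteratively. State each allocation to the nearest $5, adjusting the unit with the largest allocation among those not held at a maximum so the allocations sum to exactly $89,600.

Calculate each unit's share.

Combined floor area = 22,945.
Proportional shares (ignoring caps): Unit 3A 4,670.37; Unit 2C 5,541.18; Unit PH2 35,183.96; Unit 3B 34,074.94; Unit 2B 10,129.54.
Capped: Unit PH2 ($21,100), Unit 2B ($6,700); balance $61,800 reallocated over remaining floor area 11,341.
Redistributed shares: Unit 3A 6,517.31 → $6,515; Unit 2C 7,732.49 → $7,730; Unit 3B 47,550.20 → $47,550.
Rounding difference +$5 applied to Unit 3B → $47,555.

Unit 3A: $6,515 | Unit 2C: $7,730 | Unit PH2: $21,100 | Unit 3B: $47,555 | Unit 2B: $6,700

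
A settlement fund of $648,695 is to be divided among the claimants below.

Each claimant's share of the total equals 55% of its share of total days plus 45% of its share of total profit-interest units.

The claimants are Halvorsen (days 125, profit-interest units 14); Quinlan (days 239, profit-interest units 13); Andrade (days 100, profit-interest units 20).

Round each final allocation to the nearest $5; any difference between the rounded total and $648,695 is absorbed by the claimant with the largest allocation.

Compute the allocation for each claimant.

Halvorsen: $183,070; Quinlan: $264,515; Andrade: $201,110

Days total 464; profit-interest units total 47.
Composite weights (55% days + 45% profit-interest units): Halvorsen 0.2822; Quinlan 0.4078; Andrade 0.3100.
Pro-rata amounts: Halvorsen 183,068.64; Quinlan 264,515.44; Andrade 201,110.92.
Rounded to nearest $5: Halvorsen $183,070; Quinlan $264,515; Andrade $201,110. Sum = $648,695.
Rounded total matches; no reconciliation needed.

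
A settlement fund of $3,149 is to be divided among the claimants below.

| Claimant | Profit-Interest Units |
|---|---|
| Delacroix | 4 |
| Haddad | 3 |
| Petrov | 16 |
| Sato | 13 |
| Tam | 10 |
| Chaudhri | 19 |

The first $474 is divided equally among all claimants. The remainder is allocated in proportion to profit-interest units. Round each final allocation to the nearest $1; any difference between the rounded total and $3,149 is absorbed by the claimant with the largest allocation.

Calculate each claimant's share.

First tranche $474 split equally: $79 each.
Remainder $2,675 by profit-interest units (total 65): Delacroix 164.62 → $165; Haddad 123.46 → $123; Petrov 658.46 → $658; Sato 535.00 → $535; Tam 411.54 → $412; Chaudhri 781.92 → $782.
Totals: Delacroix $79 + $165 = $244; Haddad $79 + $123 = $202; Petrov $79 + $658 = $737; Sato $79 + $535 = $614; Tam $79 + $412 = $491; Chaudhri $79 + $782 = $861.

Delacroix: $244 · Haddad: $202 · Petrov: $737 · Sato: $614 · Tam: $491 · Chaudhri: $861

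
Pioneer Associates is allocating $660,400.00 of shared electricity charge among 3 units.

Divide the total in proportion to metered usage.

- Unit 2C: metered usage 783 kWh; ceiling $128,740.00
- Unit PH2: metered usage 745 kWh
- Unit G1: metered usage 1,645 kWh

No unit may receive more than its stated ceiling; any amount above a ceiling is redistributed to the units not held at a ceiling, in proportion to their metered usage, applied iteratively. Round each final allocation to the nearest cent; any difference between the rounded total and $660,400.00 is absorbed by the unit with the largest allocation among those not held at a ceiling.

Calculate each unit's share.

Total metered usage = 3,173.
Pro-rata shares before constraints: Unit 2C 162,966.6562; Unit PH2 155,057.6741; Unit G1 342,375.6697.
Cap binds for Unit 2C ($128,740.00); remaining pool $531,660.00 reallocated over remaining metered usage 2,390.
Redistributed shares: Unit PH2 165,726.6527 → $165,726.65; Unit G1 365,933.3473 → $365,933.35.

Unit 2C: $128,740.00 · Unit PH2: $165,726.65 · Unit G1: $365,933.35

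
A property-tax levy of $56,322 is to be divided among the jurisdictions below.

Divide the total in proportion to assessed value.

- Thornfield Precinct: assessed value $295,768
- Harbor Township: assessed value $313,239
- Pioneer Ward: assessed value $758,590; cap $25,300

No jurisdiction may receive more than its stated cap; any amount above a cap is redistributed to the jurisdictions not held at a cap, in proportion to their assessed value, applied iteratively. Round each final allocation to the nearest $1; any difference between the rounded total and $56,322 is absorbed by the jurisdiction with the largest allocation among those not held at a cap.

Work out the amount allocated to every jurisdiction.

Total assessed value = 1,367,597.
Unconstrained shares: Thornfield Precinct 12,180.67; Harbor Township 12,900.18; Pioneer Ward 31,241.15.
Cap binds for Pioneer Ward ($25,300); remaining pool $31,022 reallocated over remaining assessed value 609,007.
Remaining shares: Thornfield Precinct 15,066.03 → $15,066; Harbor Township 15,955.97 → $15,956.

Thornfield Precinct: $15,066 | Harbor Township: $15,956 | Pioneer Ward: $25,300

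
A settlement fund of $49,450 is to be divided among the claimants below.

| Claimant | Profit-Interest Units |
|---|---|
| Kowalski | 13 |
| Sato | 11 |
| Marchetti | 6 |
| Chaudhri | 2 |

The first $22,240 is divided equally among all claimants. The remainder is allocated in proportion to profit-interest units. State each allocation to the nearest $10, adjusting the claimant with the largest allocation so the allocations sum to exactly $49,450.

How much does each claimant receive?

First tranche $22,240 split equally: $5,560 each.
Remainder $27,210 by profit-interest units (total 32): Kowalski 11,054.06 → $11,050; Sato 9,353.44 → $9,350; Marchetti 5,101.88 → $5,100; Chaudhri 1,700.62 → $1,700.
Rounding difference +$10 on remainder applied to Kowalski.
Totals: Kowalski $5,560 + $11,060 = $16,620; Sato $5,560 + $9,350 = $14,910; Marchetti $5,560 + $5,100 = $10,660; Chaudhri $5,560 + $1,700 = $7,260.

Kowalski: $16,620; Sato: $14,910; Marchetti: $10,660; Chaudhri: $7,260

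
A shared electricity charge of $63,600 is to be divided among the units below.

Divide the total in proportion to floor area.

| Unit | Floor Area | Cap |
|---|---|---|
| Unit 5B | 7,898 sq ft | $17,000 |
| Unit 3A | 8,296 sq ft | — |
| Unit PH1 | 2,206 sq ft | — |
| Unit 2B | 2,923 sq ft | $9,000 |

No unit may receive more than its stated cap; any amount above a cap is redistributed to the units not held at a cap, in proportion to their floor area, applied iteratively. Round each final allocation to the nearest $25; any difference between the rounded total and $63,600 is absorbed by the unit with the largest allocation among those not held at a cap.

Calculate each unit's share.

Unit 5B: $17,000; Unit 3A: $29,700; Unit PH1: $7,900; Unit 2B: $9,000

Combined floor area = 21,323.
Pro-rata shares before constraints: Unit 5B 23,557.32; Unit 3A 24,744.44; Unit PH1 6,579.82; Unit 2B 8,718.42.
Cap binds for Unit 5B ($17,000); balance $46,600 reallocated over remaining floor area 13,425.
Cap binds for Unit 2B ($9,000); balance $37,600 reallocated over remaining floor area 10,502.
Remaining shares: Unit 3A 29,701.92 → $29,700; Unit PH1 7,898.08 → $7,900.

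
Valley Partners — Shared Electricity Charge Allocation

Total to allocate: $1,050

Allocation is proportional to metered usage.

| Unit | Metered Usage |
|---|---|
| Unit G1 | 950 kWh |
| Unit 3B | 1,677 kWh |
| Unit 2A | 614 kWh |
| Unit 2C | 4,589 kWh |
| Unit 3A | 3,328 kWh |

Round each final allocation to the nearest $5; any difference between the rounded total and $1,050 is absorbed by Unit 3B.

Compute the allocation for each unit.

Unit G1: $90 | Unit 3B: $155 | Unit 2A: $60 | Unit 2C: $430 | Unit 3A: $315

Metered usage total: 11,158.
Unrounded shares: Unit G1 950/11,158 × $1,050 = 89.40; Unit 3B 1,677/11,158 × $1,050 = 157.81; Unit 2A 614/11,158 × $1,050 = 57.78; Unit 2C 4,589/11,158 × $1,050 = 431.84; Unit 3A 3,328/11,158 × $1,050 = 313.17.
After rounding ($5): Unit G1 $90; Unit 3B $160; Unit 2A $60; Unit 2C $430; Unit 3A $315. Sum = $1,055.
Difference $1,050 − $1,055 = −$5 applied to Unit 3B: Unit 3B becomes $155.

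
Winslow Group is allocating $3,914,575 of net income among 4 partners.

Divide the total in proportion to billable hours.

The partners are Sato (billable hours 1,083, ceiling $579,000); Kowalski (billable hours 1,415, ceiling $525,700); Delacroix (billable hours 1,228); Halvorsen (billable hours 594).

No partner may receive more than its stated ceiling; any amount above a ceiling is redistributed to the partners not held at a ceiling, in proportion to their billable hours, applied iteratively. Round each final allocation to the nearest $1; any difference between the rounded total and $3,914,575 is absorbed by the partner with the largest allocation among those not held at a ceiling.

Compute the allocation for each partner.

Sato: $579,000 | Kowalski: $525,700 | Delacroix: $1,893,813 | Halvorsen: $916,062

Combined billable hours = 4,320.
Proportional shares (ignoring caps): Sato 981,362.20; Kowalski 1,282,204.54; Delacroix 1,112,754.19; Halvorsen 538,254.06.
Cap binds for Sato ($579,000), Kowalski ($525,700); residual $2,809,875 reallocated over remaining billable hours 1,822.
Shares after redistribution: Delacroix 1,893,812.57 → $1,893,813; Halvorsen 916,062.43 → $916,062.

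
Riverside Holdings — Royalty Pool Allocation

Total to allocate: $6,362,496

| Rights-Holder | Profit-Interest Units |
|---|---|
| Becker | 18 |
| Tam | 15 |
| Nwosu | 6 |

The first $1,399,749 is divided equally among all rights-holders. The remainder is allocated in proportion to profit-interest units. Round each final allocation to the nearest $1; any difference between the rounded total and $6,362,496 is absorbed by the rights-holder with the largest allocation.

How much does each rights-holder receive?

Becker: $2,757,081 · Tam: $2,375,332 · Nwosu: $1,230,083

$1,399,749 shared equally gives $466,583 per rights-holder.
Remainder $4,962,747 by profit-interest units (total 39): Becker 2,290,498.62 → $2,290,499; Tam 1,908,748.85 → $1,908,749; Nwosu 763,499.54 → $763,500.
Rounding difference −$1 on remainder applied to Becker.
Totals: Becker $466,583 + $2,290,498 = $2,757,081; Tam $466,583 + $1,908,749 = $2,375,332; Nwosu $466,583 + $763,500 = $1,230,083.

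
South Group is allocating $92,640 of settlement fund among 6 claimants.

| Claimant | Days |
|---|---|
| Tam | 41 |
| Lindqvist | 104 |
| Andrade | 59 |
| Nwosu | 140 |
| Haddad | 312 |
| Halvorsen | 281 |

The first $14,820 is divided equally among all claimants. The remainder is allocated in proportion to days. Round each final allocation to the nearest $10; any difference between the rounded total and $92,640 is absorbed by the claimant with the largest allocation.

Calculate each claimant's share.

First tranche $14,820 split equally: $2,470 each.
Remainder $77,820 by days (total 937): Tam 3,405.14 → $3,410; Lindqvist 8,637.44 → $8,640; Andrade 4,900.09 → $4,900; Nwosu 11,627.32 → $11,630; Haddad 25,912.32 → $25,910; Halvorsen 23,337.69 → $23,340.
Rounding difference −$10 on remainder applied to Haddad.
Totals: Tam $2,470 + $3,410 = $5,880; Lindqvist $2,470 + $8,640 = $11,110; Andrade $2,470 + $4,900 = $7,370; Nwosu $2,470 + $11,630 = $14,100; Haddad $2,470 + $25,900 = $28,370; Halvorsen $2,470 + $23,340 = $25,810.

Tam: $5,880; Lindqvist: $11,110; Andrade: $7,370; Nwosu: $14,100; Haddad: $28,370; Halvorsen: $25,810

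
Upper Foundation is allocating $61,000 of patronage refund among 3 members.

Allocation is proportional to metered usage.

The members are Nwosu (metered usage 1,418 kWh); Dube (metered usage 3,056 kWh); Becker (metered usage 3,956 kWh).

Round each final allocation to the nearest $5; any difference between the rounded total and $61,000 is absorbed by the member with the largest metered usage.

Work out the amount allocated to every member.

Total metered usage = 1,418 + 3,056 + 3,956 = 8,430.
Unrounded shares: Nwosu 10,260.74; Dube 22,113.40; Becker 28,625.86.
Rounded to nearest $5: Nwosu $10,260; Dube $22,115; Becker $28,625. Sum = $61,000.
No rounding difference to absorb.

Nwosu: $10,260 · Dube: $22,115 · Becker: $28,625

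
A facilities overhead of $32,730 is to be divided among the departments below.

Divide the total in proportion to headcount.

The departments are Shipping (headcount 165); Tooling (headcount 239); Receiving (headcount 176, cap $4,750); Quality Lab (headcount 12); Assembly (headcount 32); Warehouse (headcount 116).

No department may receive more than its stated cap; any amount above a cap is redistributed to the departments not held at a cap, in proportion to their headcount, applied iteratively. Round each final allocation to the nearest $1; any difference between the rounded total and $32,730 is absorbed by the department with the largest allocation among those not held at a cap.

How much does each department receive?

Total headcount = 740.
Pro-rata shares before constraints: Shipping 7,297.91; Tooling 10,570.91; Receiving 7,784.43; Quality Lab 530.76; Assembly 1,415.35; Warehouse 5,130.65.
Held at cap: Receiving ($4,750); remaining pool $27,980 reallocated over remaining headcount 564.
Redistributed shares: Shipping 8,185.64 → $8,186; Tooling 11,856.77 → $11,857; Quality Lab 595.32 → $595; Assembly 1,587.52 → $1,588; Warehouse 5,754.75 → $5,755.
Rounding difference −$1 applied to Tooling → $11,856.

Shipping: $8,186 | Tooling: $11,856 | Receiving: $4,750 | Quality Lab: $595 | Assembly: $1,588 | Warehouse: $5,755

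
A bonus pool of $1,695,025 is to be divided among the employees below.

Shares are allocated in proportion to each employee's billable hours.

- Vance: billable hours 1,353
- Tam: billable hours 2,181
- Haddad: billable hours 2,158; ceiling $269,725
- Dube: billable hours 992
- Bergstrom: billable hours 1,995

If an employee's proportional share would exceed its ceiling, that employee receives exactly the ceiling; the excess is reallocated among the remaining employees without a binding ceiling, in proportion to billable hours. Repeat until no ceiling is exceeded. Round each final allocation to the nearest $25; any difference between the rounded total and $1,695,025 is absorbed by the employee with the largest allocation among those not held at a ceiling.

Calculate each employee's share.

Vance: $295,725; Tam: $476,700; Haddad: $269,725; Dube: $216,825; Bergstrom: $436,050

Total billable hours = 8,679.
Unconstrained shares: Vance 264,243.44; Tam 425,953.40; Haddad 421,461.45; Dube 193,739.46; Bergstrom 389,627.25.
Capped: Haddad ($269,725); balance $1,425,300 reallocated over remaining billable hours 6,521.
Shares after redistribution: Vance 295,726.25 → $295,725; Tam 476,702.85 → $476,700; Dube 216,822.21 → $216,825; Bergstrom 436,048.69 → $436,050.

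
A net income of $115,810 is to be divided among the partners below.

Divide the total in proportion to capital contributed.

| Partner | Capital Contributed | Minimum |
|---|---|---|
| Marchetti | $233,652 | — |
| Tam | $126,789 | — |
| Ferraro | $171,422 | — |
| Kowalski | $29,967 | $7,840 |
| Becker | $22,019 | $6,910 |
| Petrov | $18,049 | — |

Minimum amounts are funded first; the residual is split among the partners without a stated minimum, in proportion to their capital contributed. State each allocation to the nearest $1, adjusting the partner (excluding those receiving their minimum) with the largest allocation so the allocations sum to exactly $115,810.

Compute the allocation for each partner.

Marchetti: $42,939 · Tam: $23,301 · Ferraro: $31,503 · Kowalski: $7,840 · Becker: $6,910 · Petrov: $3,317

Minimums first: Kowalski $7,840; Becker $6,910. Balance $101,060.
Balance split over remaining capital contributed 549,912: Marchetti 42,939.36 → $42,939; Tam 23,300.63 → $23,301; Ferraro 31,503.05 → $31,503; Petrov 3,316.95 → $3,317.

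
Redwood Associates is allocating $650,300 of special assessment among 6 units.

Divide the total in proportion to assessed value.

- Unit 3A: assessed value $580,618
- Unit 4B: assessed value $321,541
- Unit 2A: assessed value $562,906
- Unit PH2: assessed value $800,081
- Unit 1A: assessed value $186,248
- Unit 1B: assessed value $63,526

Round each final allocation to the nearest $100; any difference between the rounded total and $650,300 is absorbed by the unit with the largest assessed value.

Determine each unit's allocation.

Assessed value total: 580,618 + 321,541 + 562,906 + 800,081 + 186,248 + 63,526 = 2,514,920.
Raw shares: Unit 3A 150,134.35; Unit 4B 83,143.05; Unit 2A 145,554.44; Unit PH2 206,882.40; Unit 1A 48,159.41; Unit 1B 16,426.35.
After rounding ($100): Unit 3A $150,100; Unit 4B $83,100; Unit 2A $145,600; Unit PH2 $206,900; Unit 1A $48,200; Unit 1B $16,400. Sum = $650,300.
Sum already equals the total — no adjustment.

Unit 3A: $150,100 · Unit 4B: $83,100 · Unit 2A: $145,600 · Unit PH2: $206,900 · Unit 1A: $48,200 · Unit 1B: $16,400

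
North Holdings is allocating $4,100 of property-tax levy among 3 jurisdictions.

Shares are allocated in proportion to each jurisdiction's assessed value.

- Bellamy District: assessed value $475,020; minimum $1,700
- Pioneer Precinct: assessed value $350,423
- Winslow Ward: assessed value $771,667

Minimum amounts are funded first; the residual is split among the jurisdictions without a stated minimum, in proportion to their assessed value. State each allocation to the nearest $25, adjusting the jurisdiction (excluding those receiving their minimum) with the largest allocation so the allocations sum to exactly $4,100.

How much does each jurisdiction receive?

Bellamy District: $1,700 | Pioneer Precinct: $750 | Winslow Ward: $1,650

Guaranteed amounts: Bellamy District $1,700. Residual $2,400.
Residual split over remaining assessed value 1,122,090: Pioneer Precinct 749.51 → $750; Winslow Ward 1,650.49 → $1,650.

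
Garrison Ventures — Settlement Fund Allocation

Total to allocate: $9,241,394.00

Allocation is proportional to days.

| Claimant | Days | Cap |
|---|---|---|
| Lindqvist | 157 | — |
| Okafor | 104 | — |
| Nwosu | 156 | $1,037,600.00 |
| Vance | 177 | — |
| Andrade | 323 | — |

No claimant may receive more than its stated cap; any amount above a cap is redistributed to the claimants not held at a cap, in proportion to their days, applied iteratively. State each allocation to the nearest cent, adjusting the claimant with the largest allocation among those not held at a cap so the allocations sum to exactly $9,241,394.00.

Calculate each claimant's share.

Lindqvist: $1,692,504.15 · Okafor: $1,121,149.25 · Nwosu: $1,037,600.00 · Vance: $1,908,109.77 · Andrade: $3,482,030.83

Total days = 917.
Unconstrained shares: Lindqvist 1,582,223.4002; Okafor 1,048,097.0294; Nwosu 1,572,145.5442; Vance 1,783,780.5213; Andrade 3,255,147.5049.
Held at cap: Nwosu ($1,037,600.00); residual $8,203,794.00 reallocated over remaining days 761.
Redistributed shares: Lindqvist 1,692,504.1498 → $1,692,504.15; Okafor 1,121,149.2457 → $1,121,149.25; Vance 1,908,109.7740 → $1,908,109.77; Andrade 3,482,030.8305 → $3,482,030.83.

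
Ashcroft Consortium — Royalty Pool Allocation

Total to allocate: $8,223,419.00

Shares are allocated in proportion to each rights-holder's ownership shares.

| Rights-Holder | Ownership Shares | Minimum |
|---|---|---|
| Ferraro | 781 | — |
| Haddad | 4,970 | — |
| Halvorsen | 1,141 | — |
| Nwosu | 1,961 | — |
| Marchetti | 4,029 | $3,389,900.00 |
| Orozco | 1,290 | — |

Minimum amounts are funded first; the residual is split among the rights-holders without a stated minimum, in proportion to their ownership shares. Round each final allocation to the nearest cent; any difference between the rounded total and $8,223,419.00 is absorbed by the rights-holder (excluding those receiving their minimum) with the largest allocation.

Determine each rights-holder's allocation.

Guaranteed amounts: Marchetti $3,389,900.00. Balance $4,833,519.00.
Balance split over remaining ownership shares 10,143: Ferraro 372,175.7211 → $372,175.72; Haddad 2,368,390.9524 → $2,368,390.95; Halvorsen 543,729.1905 → $543,729.19; Nwosu 934,489.8707 → $934,489.87; Orozco 614,733.2653 → $614,733.27.

Ferraro: $372,175.72; Haddad: $2,368,390.95; Halvorsen: $543,729.19; Nwosu: $934,489.87; Marchetti: $3,389,900.00; Orozco: $614,733.27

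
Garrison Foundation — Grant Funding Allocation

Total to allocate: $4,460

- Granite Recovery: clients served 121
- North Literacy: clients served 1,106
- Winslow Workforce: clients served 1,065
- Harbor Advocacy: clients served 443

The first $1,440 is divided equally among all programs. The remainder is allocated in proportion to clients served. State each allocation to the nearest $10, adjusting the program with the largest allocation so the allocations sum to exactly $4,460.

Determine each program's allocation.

Granite Recovery: $490 · North Literacy: $1,580 · Winslow Workforce: $1,540 · Harbor Advocacy: $850

First tranche $1,440 split equally: $360 each.
Remainder $3,020 by clients served (total 2,735): Granite Recovery 133.61 → $130; North Literacy 1,221.25 → $1,220; Winslow Workforce 1,175.98 → $1,180; Harbor Advocacy 489.16 → $490.
Totals: Granite Recovery $360 + $130 = $490; North Literacy $360 + $1,220 = $1,580; Winslow Workforce $360 + $1,180 = $1,540; Harbor Advocacy $360 + $490 = $850.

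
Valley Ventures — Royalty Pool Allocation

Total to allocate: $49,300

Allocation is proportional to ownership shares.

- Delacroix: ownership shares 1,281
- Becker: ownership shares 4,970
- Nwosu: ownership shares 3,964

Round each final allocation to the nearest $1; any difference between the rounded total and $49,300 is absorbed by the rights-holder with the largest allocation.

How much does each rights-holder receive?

Combined ownership shares = 10,215.
Unrounded shares: Delacroix 1,281/10,215 × $49,300 = 6,182.41; Becker 4,970/10,215 × $49,300 = 23,986.39; Nwosu 3,964/10,215 × $49,300 = 19,131.20.
Rounded to nearest $1: Delacroix $6,182; Becker $23,986; Nwosu $19,131. Sum = $49,299.
Difference $49,300 − $49,299 = +$1 applied to largest allocation (Becker): Becker becomes $23,987.

Delacroix: $6,182 · Becker: $23,987 · Nwosu: $19,131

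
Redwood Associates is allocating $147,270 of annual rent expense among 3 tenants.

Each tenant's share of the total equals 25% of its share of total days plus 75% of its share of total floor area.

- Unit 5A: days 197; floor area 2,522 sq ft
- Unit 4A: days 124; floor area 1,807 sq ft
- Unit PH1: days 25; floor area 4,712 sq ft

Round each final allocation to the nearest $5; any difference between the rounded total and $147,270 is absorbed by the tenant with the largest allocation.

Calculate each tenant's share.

Unit 5A: $51,775 · Unit 4A: $35,270 · Unit PH1: $60,225

Totals — days 346, floor area 9,041.
Blended shares (25% days + 75% floor area): Unit 5A 0.3516; Unit 4A 0.2395; Unit PH1 0.4089.
Raw shares: Unit 5A 51,773.45; Unit 4A 35,270.55; Unit PH1 60,226.00.
Rounded to nearest $5: Unit 5A $51,775; Unit 4A $35,270; Unit PH1 $60,225. Sum = $147,270.
Rounded total matches; no reconciliation needed.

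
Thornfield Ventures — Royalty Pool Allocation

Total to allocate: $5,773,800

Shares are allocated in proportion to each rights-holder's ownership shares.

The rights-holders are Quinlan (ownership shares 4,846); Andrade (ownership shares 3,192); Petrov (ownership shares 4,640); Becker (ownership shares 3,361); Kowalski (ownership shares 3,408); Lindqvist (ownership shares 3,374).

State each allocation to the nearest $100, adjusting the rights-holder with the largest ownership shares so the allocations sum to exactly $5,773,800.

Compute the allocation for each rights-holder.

Quinlan: $1,226,200; Andrade: $807,600; Petrov: $1,173,900; Becker: $850,300; Kowalski: $862,200; Lindqvist: $853,600

Combined ownership shares = 4,846 + 3,192 + 4,640 + 3,361 + 3,408 + 3,374 = 22,821.
Pro-rata amounts: Quinlan 1,226,056.47; Andrade 807,588.17; Petrov 1,173,937.69; Becker 850,345.81; Kowalski 862,236.99; Lindqvist 853,634.86.
Rounded to nearest $100: Quinlan $1,226,100; Andrade $807,600; Petrov $1,173,900; Becker $850,300; Kowalski $862,200; Lindqvist $853,600. Sum = $5,773,700.
Difference $5,773,800 − $5,773,700 = +$100 applied to largest ownership shares (Quinlan): Quinlan becomes $1,226,200.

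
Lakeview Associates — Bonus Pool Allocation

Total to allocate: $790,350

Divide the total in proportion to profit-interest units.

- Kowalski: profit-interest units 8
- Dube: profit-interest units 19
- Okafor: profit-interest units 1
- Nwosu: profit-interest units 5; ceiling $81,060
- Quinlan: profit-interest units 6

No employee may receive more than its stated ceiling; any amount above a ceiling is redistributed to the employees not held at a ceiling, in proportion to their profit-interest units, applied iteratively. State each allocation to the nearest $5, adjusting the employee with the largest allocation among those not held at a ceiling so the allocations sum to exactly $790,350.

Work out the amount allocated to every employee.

Kowalski: $166,890 · Dube: $396,370 · Okafor: $20,860 · Nwosu: $81,060 · Quinlan: $125,170

Total profit-interest units = 39.
Pro-rata shares before constraints: Kowalski 162,123.08; Dube 385,042.31; Okafor 20,265.38; Nwosu 101,326.92; Quinlan 121,592.31.
Held at cap: Nwosu ($81,060); balance $709,290 reallocated over remaining profit-interest units 34.
Redistributed shares: Kowalski 166,891.76 → $166,890; Dube 396,367.94 → $396,370; Okafor 20,861.47 → $20,860; Quinlan 125,168.82 → $125,170.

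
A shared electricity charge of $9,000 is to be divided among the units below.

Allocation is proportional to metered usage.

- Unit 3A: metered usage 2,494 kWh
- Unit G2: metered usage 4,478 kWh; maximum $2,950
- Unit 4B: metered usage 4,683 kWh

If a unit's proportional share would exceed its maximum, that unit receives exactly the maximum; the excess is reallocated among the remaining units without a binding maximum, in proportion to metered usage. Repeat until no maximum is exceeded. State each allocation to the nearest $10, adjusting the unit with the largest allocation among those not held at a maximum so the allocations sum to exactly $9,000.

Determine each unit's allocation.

Unit 3A: $2,100; Unit G2: $2,950; Unit 4B: $3,950

Metered usage total: 11,655.
Pro-rata shares before constraints: Unit 3A 1,925.87; Unit G2 3,457.92; Unit 4B 3,616.22.
Capped: Unit G2 ($2,950); residual $6,050 reallocated over remaining metered usage 7,177.
Remaining shares: Unit 3A 2,102.37 → $2,100; Unit 4B 3,947.63 → $3,950.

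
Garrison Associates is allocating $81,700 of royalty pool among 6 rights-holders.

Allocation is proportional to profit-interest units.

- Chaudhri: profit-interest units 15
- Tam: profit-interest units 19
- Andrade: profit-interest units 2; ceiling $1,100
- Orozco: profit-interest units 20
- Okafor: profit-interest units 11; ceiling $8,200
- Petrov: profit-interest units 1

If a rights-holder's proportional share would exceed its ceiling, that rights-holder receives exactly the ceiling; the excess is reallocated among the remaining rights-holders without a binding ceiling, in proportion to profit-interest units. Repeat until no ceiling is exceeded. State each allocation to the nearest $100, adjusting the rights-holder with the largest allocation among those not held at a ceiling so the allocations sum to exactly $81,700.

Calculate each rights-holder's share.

Chaudhri: $19,700; Tam: $25,000; Andrade: $1,100; Orozco: $26,400; Okafor: $8,200; Petrov: $1,300

Total profit-interest units = 68.
Unconstrained shares: Chaudhri 18,022.06; Tam 22,827.94; Andrade 2,402.94; Orozco 24,029.41; Okafor 13,216.18; Petrov 1,201.47.
Capped: Andrade ($1,100), Okafor ($8,200); balance $72,400 reallocated over remaining profit-interest units 55.
Redistributed shares: Chaudhri 19,745.45 → $19,700; Tam 25,010.91 → $25,000; Orozco 26,327.27 → $26,300; Petrov 1,316.36 → $1,300.
Rounding difference +$100 applied to Orozco → $26,400.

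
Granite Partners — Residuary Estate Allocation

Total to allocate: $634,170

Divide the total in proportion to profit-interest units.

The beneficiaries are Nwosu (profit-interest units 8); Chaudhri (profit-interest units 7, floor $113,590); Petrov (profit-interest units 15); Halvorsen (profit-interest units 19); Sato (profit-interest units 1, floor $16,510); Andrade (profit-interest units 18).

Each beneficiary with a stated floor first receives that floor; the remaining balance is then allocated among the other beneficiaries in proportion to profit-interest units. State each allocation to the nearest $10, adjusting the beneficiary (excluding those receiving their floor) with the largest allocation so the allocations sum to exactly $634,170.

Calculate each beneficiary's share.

Guaranteed amounts: Chaudhri $113,590; Sato $16,510. Balance $504,070.
Balance split over remaining profit-interest units 60: Nwosu 67,209.33 → $67,210; Petrov 126,017.50 → $126,020; Halvorsen 159,622.17 → $159,620; Andrade 151,221.00 → $151,220.

Nwosu: $67,210 | Chaudhri: $113,590 | Petrov: $126,020 | Halvorsen: $159,620 | Sato: $16,510 | Andrade: $151,220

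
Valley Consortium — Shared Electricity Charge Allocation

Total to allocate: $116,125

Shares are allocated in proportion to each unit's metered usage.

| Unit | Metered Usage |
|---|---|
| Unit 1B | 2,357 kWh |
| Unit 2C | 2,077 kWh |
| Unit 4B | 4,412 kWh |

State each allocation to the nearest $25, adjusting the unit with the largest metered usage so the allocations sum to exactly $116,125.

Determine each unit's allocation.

Unit 1B: $30,950 · Unit 2C: $27,275 · Unit 4B: $57,900

Metered usage total: 8,846.
Raw shares: Unit 1B 2,357/8,846 × $116,125 = 30,941.29; Unit 2C 2,077/8,846 × $116,125 = 27,265.61; Unit 4B 4,412/8,846 × $116,125 = 57,918.10.
At nearest $25: Unit 1B $30,950; Unit 2C $27,275; Unit 4B $57,925. Sum = $116,150.
Difference $116,125 − $116,150 = −$25 applied to largest metered usage (Unit 4B): Unit 4B becomes $57,900.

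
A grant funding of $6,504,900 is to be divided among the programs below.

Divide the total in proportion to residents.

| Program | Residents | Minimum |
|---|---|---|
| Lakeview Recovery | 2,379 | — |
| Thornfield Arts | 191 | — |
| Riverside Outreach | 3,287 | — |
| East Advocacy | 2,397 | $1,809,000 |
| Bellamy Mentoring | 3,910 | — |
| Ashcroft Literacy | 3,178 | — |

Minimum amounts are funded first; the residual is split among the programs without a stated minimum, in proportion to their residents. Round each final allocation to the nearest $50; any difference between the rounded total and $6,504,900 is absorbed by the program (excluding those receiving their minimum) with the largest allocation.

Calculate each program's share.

Fund the minimums — East Advocacy $1,809,000. Residual $4,695,900.
Residual split over remaining residents 12,945: Lakeview Recovery 863,000.86 → $863,000; Thornfield Arts 69,286.74 → $69,300; Riverside Outreach 1,192,384.96 → $1,192,400; Bellamy Mentoring 1,418,383.08 → $1,418,400; Ashcroft Literacy 1,152,844.36 → $1,152,850.
Rounding difference −$50 applied to Bellamy Mentoring → $1,418,350.

Lakeview Recovery: $863,000; Thornfield Arts: $69,300; Riverside Outreach: $1,192,400; East Advocacy: $1,809,000; Bellamy Mentoring: $1,418,350; Ashcroft Literacy: $1,152,850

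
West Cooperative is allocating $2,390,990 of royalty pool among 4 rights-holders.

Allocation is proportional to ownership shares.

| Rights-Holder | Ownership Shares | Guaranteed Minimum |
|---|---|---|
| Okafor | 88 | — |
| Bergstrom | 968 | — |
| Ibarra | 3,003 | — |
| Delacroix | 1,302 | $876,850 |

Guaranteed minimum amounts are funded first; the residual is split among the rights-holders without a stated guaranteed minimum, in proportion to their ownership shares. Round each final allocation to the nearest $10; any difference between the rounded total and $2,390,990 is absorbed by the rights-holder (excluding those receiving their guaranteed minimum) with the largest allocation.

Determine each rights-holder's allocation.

Guaranteed amounts: Delacroix $876,850. Residual $1,514,140.
Residual split over remaining ownership shares 4,059: Okafor 32,826.88 → $32,830; Bergstrom 361,095.72 → $361,100; Ibarra 1,120,217.40 → $1,120,220.
Rounding difference −$10 applied to Ibarra → $1,120,210.

Okafor: $32,830 | Bergstrom: $361,100 | Ibarra: $1,120,210 | Delacroix: $876,850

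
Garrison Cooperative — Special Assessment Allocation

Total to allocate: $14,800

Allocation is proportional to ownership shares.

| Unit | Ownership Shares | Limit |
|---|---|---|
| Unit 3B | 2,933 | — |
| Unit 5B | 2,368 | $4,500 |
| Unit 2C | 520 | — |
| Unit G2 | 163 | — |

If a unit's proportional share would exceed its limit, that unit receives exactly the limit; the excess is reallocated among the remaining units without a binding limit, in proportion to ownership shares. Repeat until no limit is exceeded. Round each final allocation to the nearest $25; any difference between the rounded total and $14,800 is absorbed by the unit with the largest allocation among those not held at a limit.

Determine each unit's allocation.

Unit 3B: $8,350 · Unit 5B: $4,500 · Unit 2C: $1,475 · Unit G2: $475

Total ownership shares = 5,984.
Pro-rata shares before constraints: Unit 3B 7,254.08; Unit 5B 5,856.68; Unit 2C 1,286.10; Unit G2 403.14.
Capped: Unit 5B ($4,500); remaining pool $10,300 reallocated over remaining ownership shares 3,616.
Redistributed shares: Unit 3B 8,354.51 → $8,350; Unit 2C 1,481.19 → $1,475; Unit G2 464.30 → $475.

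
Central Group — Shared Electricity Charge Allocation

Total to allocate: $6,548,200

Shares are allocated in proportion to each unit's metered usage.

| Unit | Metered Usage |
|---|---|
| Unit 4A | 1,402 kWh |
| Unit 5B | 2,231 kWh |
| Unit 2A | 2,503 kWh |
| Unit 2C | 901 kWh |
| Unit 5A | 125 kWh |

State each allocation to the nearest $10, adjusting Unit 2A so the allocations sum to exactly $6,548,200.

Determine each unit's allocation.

Sum of metered usage: 7,162.
Unrounded shares: Unit 4A 1,402/7,162 × $6,548,200 = 1,281,845.35; Unit 5B 2,231/7,162 × $6,548,200 = 2,039,798.13; Unit 2A 2,503/7,162 × $6,548,200 = 2,288,487.10; Unit 2C 901/7,162 × $6,548,200 = 823,782.21; Unit 5A 125/7,162 × $6,548,200 = 114,287.21.
After rounding ($10): Unit 4A $1,281,850; Unit 5B $2,039,800; Unit 2A $2,288,490; Unit 2C $823,780; Unit 5A $114,290. Sum = $6,548,210.
Difference $6,548,200 − $6,548,210 = −$10 applied to Unit 2A: Unit 2A becomes $2,288,480.

Unit 4A: $1,281,850; Unit 5B: $2,039,800; Unit 2A: $2,288,480; Unit 2C: $823,780; Unit 5A: $114,290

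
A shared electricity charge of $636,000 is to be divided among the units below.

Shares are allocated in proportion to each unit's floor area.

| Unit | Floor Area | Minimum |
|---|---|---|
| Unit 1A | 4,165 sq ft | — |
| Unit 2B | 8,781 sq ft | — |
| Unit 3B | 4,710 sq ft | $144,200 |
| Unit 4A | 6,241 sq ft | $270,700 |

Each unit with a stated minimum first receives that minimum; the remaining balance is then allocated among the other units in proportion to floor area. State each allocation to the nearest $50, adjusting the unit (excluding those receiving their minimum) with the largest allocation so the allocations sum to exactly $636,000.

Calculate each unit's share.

Unit 1A: $71,150 | Unit 2B: $149,950 | Unit 3B: $144,200 | Unit 4A: $270,700

Guaranteed amounts: Unit 3B $144,200; Unit 4A $270,700. Remaining pool $221,100.
Remaining pool split over remaining floor area 12,946: Unit 1A 71,132.51 → $71,150; Unit 2B 149,967.49 → $149,950.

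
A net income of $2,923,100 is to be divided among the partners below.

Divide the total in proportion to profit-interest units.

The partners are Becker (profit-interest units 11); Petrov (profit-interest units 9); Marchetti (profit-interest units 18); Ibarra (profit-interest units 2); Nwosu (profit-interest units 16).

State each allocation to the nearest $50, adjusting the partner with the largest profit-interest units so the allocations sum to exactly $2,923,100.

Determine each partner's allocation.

Becker: $574,200 | Petrov: $469,800 | Marchetti: $939,550 | Ibarra: $104,400 | Nwosu: $835,150

Sum of profit-interest units: 11 + 9 + 18 + 2 + 16 = 56.
Proportional shares: Becker 574,180.36; Petrov 469,783.93; Marchetti 939,567.86; Ibarra 104,396.43; Nwosu 835,171.43.
After rounding ($50): Becker $574,200; Petrov $469,800; Marchetti $939,550; Ibarra $104,400; Nwosu $835,150. Sum = $2,923,100.
Rounded total matches; no reconciliation needed.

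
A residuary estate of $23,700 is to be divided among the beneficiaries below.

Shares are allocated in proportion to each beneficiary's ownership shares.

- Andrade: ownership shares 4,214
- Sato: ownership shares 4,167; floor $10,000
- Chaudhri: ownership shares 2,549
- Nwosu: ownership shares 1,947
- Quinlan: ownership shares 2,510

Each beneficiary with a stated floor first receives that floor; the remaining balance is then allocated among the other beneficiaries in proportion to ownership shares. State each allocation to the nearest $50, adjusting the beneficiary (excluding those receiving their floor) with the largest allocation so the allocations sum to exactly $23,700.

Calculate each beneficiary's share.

Guaranteed amounts: Sato $10,000. Residual $13,700.
Residual split over remaining ownership shares 11,220: Andrade 5,145.44 → $5,150; Chaudhri 3,112.42 → $3,100; Nwosu 2,377.35 → $2,400; Quinlan 3,064.80 → $3,050.

Andrade: $5,150 | Sato: $10,000 | Chaudhri: $3,100 | Nwosu: $2,400 | Quinlan: $3,050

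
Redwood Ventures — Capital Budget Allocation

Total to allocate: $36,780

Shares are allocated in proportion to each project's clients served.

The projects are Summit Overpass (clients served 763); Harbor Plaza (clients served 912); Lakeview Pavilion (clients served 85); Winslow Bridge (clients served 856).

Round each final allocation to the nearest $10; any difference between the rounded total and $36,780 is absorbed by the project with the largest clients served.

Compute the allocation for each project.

Summit Overpass: $10,730; Harbor Plaza: $12,810; Lakeview Pavilion: $1,200; Winslow Bridge: $12,040

Combined clients served = 2,616.
Pro-rata amounts: Summit Overpass 763/2,616 × $36,780 = 10,727.50; Harbor Plaza 912/2,616 × $36,780 = 12,822.39; Lakeview Pavilion 85/2,616 × $36,780 = 1,195.07; Winslow Bridge 856/2,616 × $36,780 = 12,035.05.
At nearest $10: Summit Overpass $10,730; Harbor Plaza $12,820; Lakeview Pavilion $1,200; Winslow Bridge $12,040. Sum = $36,790.
Difference $36,780 − $36,790 = −$10 applied to largest clients served (Harbor Plaza): Harbor Plaza becomes $12,810.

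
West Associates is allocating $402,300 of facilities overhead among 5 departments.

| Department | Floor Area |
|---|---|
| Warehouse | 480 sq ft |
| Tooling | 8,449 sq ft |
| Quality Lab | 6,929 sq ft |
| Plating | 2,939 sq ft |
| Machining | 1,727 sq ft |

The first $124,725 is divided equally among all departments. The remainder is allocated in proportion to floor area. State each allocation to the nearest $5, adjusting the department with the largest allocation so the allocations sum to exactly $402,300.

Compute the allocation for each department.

Warehouse: $31,435 · Tooling: $139,215 · Quality Lab: $118,655 · Plating: $64,695 · Machining: $48,300

$124,725 shared equally gives $24,945 per department.
Remainder $277,575 by floor area (total 20,524): Warehouse 6,491.72 → $6,490; Tooling 114,267.74 → $114,270; Quality Lab 93,710.64 → $93,710; Plating 39,748.24 → $39,750; Machining 23,356.66 → $23,355.
Totals: Warehouse $24,945 + $6,490 = $31,435; Tooling $24,945 + $114,270 = $139,215; Quality Lab $24,945 + $93,710 = $118,655; Plating $24,945 + $39,750 = $64,695; Machining $24,945 + $23,355 = $48,300.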